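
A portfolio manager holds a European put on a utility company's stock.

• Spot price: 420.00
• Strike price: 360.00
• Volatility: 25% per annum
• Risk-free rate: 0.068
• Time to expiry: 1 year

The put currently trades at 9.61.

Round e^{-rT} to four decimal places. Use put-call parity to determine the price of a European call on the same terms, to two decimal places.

93.26

e^(−rT) = e^(−0.068·1) = 0.9343
Put-call parity: C − P = S − K·e^(−rT) = 420 − 360·0.9343 = 420 − 336.3480 = 83.6520
C = P + (C − P) = 9.61 + (83.6520) = 93.2620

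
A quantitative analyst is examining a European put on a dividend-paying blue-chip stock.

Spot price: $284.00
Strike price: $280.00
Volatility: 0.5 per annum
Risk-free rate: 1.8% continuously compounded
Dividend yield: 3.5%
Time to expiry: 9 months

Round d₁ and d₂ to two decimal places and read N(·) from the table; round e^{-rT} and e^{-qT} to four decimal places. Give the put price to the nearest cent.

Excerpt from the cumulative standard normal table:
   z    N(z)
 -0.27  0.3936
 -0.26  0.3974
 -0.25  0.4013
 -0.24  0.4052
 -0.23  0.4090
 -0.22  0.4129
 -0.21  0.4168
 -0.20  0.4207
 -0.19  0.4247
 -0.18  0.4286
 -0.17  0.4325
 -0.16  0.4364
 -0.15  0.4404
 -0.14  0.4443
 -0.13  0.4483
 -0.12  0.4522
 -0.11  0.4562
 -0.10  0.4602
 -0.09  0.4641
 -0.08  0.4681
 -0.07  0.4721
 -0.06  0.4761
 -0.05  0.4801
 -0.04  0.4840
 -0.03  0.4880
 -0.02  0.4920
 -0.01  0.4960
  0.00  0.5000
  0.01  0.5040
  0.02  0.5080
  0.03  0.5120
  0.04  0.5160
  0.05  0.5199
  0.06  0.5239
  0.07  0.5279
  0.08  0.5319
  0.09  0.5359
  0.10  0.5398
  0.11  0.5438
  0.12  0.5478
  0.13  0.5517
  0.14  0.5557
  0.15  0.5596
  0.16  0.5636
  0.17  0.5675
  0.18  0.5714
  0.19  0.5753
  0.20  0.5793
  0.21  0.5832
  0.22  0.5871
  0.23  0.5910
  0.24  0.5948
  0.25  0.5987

$46.88

σ√T = 0.5·√0.75 = 0.4330
d₁ = [ln(284/280) + (0.018 − 0.035 + 0.5²/2)·0.75] / 0.4330 = [0.0142 + 0.0810] / 0.4330 = 0.2198 → 0.22
d₂ = d₁ − σ√T = 0.2198 − 0.4330 = -0.2132 → -0.21
e^(−qT) = e^(−0.035·0.75) = 0.9741;  e^(−rT) = e^(−0.018·0.75) = 0.9866
P = 280·0.9866·N(0.21) − 284·0.9741·N(-0.22) = 280·0.9866·0.5832 − 284·0.9741·0.4129 = 161.1078 − 114.2265 = 46.8814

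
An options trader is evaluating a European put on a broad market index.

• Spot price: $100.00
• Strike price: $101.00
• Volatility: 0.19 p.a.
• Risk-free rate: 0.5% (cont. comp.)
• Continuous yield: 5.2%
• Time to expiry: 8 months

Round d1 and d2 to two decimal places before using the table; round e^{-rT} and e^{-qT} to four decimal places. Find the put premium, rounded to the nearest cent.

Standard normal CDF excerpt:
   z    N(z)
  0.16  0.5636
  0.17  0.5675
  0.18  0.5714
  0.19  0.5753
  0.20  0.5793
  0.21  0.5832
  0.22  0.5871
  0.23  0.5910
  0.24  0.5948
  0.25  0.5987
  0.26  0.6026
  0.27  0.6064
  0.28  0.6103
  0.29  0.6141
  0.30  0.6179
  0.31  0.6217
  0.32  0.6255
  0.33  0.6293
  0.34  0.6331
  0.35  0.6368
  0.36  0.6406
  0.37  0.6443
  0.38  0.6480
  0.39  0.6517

$8.16

T = 0.6667;  σ√T = 0.1551
d₁ = [ln(100/101) + (0.005 − 0.052 + 0.19²/2)·0.6667] / 0.1551 = [-0.0100 − 0.0193] / 0.1551 = -0.1885 which rounds to -0.19
d₂ = d₁ − σ√T = -0.1885 − 0.1551 = -0.3437 which rounds to -0.34
e^(−qT) = e^(−0.052·0.6667) = 0.9659;  e^(−rT) = e^(−0.005·0.6667) = 0.9967
P = 101·0.9967·N(0.34) − 100·0.9659·N(0.19) = 101·0.9967·0.6331 − 100·0.9659·0.5753 = 63.7321 − 55.5682 = 8.1639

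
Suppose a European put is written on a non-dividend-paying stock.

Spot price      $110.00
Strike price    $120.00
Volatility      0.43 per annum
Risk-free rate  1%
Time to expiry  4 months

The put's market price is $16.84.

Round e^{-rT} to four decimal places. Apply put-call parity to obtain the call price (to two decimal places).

$7.24

e^(−rT) = e^(−0.01·0.3333) = 0.9967
Put-call parity: C − P = S − K·e^(−rT) = 110 − 120·0.9967 = 110 − 119.6040 = -9.6040
C = P + (C − P) = 16.84 + (-9.6040) = 7.2360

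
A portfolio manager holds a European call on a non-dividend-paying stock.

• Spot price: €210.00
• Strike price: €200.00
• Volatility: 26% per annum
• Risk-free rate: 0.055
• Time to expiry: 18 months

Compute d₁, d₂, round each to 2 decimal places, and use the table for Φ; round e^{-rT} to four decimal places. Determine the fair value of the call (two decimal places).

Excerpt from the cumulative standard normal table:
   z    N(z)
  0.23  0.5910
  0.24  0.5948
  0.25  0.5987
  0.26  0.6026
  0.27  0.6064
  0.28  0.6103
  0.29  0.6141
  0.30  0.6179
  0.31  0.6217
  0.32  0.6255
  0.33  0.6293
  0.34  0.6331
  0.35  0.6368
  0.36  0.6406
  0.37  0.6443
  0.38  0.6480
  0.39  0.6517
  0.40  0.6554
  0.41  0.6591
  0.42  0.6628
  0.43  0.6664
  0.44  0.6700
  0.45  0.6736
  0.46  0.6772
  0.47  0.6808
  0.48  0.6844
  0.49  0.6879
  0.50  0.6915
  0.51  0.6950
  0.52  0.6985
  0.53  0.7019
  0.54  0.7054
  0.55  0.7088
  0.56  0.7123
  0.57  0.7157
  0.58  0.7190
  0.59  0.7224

€40.04

σ√T = 0.26 × 1.2247 = 0.3184
d₁ = [ln(210/200) + (0.055 + 0.26²/2)·1.5] / 0.3184 = [0.0488 + 0.1332] / 0.3184 = 0.5715 which rounds to 0.57
d₂ = d₁ − σ√T = 0.5715 − 0.3184 = 0.2531 which rounds to 0.25
exp(−rT) = exp(−0.055·1.5) = 0.9208
C = 210·N(0.57) − 200·0.9208·N(0.25) = 210·0.7157 − 200·0.9208·0.5987 = 150.2970 − 110.2566 = 40.0404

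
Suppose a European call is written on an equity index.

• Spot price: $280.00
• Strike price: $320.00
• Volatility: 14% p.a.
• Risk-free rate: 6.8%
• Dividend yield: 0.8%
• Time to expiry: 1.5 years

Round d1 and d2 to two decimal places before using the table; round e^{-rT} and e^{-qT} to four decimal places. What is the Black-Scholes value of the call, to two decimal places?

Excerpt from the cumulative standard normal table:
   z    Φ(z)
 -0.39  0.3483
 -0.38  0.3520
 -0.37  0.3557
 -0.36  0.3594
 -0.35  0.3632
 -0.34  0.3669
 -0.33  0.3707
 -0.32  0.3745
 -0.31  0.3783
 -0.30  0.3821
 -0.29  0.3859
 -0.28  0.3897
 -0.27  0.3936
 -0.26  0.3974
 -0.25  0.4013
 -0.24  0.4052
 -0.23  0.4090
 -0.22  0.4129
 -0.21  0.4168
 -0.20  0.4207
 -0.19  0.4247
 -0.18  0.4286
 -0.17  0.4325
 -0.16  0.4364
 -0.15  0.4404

$13.64

σ√T = 0.14 × 1.2247 = 0.1715
d₁ = [ln(280/320) + (0.068 − 0.008 + 0.14²/2)·1.5] / 0.1715 = [-0.1335 + 0.1047] / 0.1715 = -0.1681 which rounds to -0.17
d₂ = d₁ − σ√T = -0.1681 − 0.1715 = -0.3396 which rounds to -0.34
e^(−qT) = e^(−0.008·1.5) = 0.9881;  e^(−rT) = e^(−0.068·1.5) = 0.9030
C = 280·0.9881·N(-0.17) − 320·0.9030·N(-0.34) = 280·0.9881·0.4325 − 320·0.9030·0.3669 = 119.6589 − 106.0194 = 13.6395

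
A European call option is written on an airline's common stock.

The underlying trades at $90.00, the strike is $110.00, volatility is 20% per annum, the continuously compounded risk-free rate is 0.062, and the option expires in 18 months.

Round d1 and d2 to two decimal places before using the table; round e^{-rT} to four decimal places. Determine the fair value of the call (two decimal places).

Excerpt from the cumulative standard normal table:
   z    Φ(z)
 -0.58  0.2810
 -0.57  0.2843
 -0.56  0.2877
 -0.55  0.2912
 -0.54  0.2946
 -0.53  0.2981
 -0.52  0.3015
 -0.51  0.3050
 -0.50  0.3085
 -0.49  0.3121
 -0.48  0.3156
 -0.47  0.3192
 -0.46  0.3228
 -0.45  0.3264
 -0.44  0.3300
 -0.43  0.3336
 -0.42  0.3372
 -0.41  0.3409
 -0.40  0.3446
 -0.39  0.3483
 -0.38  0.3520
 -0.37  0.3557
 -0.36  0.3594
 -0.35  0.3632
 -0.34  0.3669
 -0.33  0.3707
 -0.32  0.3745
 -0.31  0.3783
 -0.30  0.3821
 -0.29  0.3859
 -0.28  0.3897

$4.87

σ√T = 0.2·√1.5 = 0.2449
d₁ = [ln(90/110) + (0.062 + 0.2²/2)·1.5] / 0.2449 = [-0.2007 + 0.1230] / 0.2449 = -0.3171 which rounds to -0.32
d₂ = d₁ − σ√T = -0.3171 − 0.2449 = -0.5620 which rounds to -0.56
exp(−rT) = exp(−0.062·1.5) = 0.9112
N(d₁) = N(-0.32) = 0.3745;  N(d₂) = N(-0.56) = 0.2877
C = 90·0.3745 − 110·0.9112·0.2877 = 33.7050 − 28.8367 = 4.8683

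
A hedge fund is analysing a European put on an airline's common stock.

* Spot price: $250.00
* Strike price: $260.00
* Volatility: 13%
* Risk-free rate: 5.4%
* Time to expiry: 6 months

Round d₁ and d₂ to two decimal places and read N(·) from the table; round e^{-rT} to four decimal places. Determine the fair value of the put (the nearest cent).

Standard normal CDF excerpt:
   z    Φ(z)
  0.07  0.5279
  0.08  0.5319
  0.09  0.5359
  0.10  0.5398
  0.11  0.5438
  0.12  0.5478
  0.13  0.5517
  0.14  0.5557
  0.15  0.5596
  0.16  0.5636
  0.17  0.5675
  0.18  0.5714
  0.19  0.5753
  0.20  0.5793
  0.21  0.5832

σ√T = 0.13·√0.5 = 0.0919
d₁ = [ln(250/260) + (0.054 + 0.13²/2)·0.5] / 0.0919 = [-0.0392 + 0.0312] / 0.0919 = -0.0870 ≈ -0.09
d₂ = d₁ − σ√T = -0.0870 − 0.0919 = -0.1789 ≈ -0.18
e^(−rT) = e^(−0.054·0.5) = 0.9734
N(−d₂) = N(0.18) = 0.5714;  N(−d₁) = N(0.09) = 0.5359
P = 260·0.9734·0.5714 − 250·0.5359 = 144.6122 − 133.9750 = 10.6372

$10.64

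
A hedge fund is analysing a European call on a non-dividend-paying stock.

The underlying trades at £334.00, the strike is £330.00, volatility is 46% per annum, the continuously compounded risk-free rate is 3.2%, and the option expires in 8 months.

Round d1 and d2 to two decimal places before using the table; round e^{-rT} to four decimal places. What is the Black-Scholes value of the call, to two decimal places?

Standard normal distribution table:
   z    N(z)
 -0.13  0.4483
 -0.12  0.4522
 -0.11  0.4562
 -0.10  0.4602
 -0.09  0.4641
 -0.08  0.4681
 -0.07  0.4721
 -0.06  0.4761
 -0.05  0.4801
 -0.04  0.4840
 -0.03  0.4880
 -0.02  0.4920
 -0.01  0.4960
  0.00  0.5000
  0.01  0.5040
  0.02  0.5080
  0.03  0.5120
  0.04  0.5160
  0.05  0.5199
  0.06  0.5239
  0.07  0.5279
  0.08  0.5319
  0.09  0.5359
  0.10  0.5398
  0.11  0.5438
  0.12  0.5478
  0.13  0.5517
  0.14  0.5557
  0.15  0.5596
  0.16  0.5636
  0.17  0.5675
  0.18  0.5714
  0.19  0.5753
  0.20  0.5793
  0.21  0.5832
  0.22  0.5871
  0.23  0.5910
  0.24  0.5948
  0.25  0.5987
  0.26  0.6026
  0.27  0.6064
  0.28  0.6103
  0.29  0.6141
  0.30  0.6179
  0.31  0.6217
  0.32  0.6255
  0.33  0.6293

σ√T = 0.46 × 0.8165 = 0.3756
d₁ = [ln(334/330) + (0.032 + 0.46²/2)·0.6667] / 0.3756 = [0.0120 + 0.0919] / 0.3756 = 0.2767 ⇒ 0.28
d₂ = d₁ − σ√T = 0.2767 − 0.3756 = -0.0989 ⇒ -0.10
e^(−rT) = e^(−0.032·0.6667) = 0.9789
C = 334·N(0.28) − 330·0.9789·N(-0.10) = 334·0.6103 − 330·0.9789·0.4602 = 203.8402 − 148.6616 = 55.1786

£55.18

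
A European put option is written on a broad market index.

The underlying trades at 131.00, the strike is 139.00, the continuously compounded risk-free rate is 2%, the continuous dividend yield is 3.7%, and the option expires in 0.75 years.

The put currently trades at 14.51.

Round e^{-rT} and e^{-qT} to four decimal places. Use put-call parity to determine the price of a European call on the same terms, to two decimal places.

exp(−qT) = exp(−0.037·0.75) = 0.9726;  exp(−rT) = exp(−0.02·0.75) = 0.9851
Put-call parity: C − P = S·e^(−qT) − K·e^(−rT) = 131·0.9726 − 139·0.9851 = 127.4106 − 136.9289 = -9.5183
C = P + (C − P) = 14.51 + (-9.5183) = 4.9917

4.99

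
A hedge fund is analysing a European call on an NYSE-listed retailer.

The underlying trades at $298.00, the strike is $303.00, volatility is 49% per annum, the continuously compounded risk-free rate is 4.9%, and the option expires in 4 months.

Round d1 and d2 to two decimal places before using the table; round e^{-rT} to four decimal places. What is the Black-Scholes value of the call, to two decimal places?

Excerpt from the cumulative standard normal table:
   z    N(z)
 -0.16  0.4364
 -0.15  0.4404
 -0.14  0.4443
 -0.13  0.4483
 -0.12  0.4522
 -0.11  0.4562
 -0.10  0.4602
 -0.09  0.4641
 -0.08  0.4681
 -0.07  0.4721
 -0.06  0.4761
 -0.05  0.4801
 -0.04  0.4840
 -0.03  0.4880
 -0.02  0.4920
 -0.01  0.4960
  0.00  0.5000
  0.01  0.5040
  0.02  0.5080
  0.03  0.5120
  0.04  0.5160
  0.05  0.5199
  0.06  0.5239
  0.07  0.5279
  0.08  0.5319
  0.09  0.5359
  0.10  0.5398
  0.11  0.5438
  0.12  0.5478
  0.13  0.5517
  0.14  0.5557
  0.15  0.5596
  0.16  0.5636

T = 0.3333;  σ√T = 0.2829
d₁ = [ln(298/303) + (0.049 + 0.49²/2)·0.3333] / 0.2829 = [-0.0166 + 0.0563] / 0.2829 = 0.1404 which rounds to 0.14
d₂ = d₁ − σ√T = 0.1404 − 0.2829 = -0.1425 which rounds to -0.14
exp(−rT) = exp(−0.049·0.3333) = 0.9838
N(d₁) = N(0.14) = 0.5557;  N(d₂) = N(-0.14) = 0.4443
C = 298·0.5557 − 303·0.9838·0.4443 = 165.5986 − 132.4420 = 33.1566

$33.16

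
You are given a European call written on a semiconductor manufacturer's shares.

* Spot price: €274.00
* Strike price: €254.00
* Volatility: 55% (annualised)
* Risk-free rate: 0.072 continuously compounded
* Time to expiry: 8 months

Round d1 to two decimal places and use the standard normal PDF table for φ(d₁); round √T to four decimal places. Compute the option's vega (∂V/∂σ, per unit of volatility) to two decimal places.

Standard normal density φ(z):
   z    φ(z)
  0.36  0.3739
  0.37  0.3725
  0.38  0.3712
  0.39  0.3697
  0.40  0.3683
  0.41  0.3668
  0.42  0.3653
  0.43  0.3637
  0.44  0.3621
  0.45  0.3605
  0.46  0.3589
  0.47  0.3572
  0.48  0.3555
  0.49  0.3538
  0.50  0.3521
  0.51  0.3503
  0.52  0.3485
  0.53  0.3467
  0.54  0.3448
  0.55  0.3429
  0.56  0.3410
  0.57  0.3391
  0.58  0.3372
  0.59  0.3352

σ√T = 0.55 × 0.8165 = 0.4491
ln(S/K) + (r + σ²/2)T = ln(274/254) + (0.072 + 0.55²/2)·0.6667 = 0.0758 + 0.1488 = 0.2246
d₁ = 0.2246 / 0.4491 = 0.5002 ⇒ 0.50
√T = √0.6667 = 0.8165
φ(d₁) = φ(0.50) = 0.3521
vega = S·φ(d₁)·√T = 274·0.3521·0.8165 = 78.7722

78.77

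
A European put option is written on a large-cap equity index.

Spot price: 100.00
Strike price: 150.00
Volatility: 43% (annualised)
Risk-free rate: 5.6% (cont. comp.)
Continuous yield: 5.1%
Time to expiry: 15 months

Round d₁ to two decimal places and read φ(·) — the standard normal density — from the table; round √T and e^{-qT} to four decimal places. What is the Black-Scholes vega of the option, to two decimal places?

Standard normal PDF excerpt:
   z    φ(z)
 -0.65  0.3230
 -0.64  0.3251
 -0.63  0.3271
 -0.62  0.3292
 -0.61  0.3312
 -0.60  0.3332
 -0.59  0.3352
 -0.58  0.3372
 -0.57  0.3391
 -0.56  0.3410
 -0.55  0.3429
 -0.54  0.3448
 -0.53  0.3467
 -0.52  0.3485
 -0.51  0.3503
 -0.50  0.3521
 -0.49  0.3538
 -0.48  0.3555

35.16

σ√T = 0.43 × 1.1180 = 0.4808
d₁ = [ln(100/150) + (0.056 − 0.051 + ½·0.43²)·1.25] / (σ√T) = (-0.4055 + 0.1218) / 0.4808 = -0.5900 which rounds to -0.59
√T = √1.25 = 1.1180
φ(d₁) = φ(-0.59) = 0.3352
exp(−qT) = exp(−0.051·1.25) = 0.9382
vega = S·exp(−qT)·φ(d₁)·√T = 100·0.9382·0.3352·1.1180 = 35.1594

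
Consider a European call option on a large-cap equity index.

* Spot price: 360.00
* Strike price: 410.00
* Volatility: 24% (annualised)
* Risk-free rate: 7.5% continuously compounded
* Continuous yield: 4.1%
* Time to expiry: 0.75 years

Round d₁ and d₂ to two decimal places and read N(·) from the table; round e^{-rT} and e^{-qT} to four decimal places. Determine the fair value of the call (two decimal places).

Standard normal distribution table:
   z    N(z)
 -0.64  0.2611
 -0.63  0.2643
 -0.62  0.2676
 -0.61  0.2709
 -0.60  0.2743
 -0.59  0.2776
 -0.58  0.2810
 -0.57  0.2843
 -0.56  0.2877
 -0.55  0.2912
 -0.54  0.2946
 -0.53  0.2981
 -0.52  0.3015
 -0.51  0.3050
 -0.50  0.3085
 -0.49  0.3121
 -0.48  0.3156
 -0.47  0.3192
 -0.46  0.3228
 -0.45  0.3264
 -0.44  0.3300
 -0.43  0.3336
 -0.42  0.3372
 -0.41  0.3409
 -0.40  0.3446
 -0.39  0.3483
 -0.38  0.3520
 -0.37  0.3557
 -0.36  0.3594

15.30

σ√T = 0.24·√0.75 = 0.2078
d₁ = [ln(360/410) + (0.075 − 0.041 + 0.24²/2)·0.75] / 0.2078 = [-0.1301 + 0.0471] / 0.2078 = -0.3991 → -0.40
d₂ = d₁ − σ√T = -0.3991 − 0.2078 = -0.6070 → -0.61
e^(−qT) = e^(−0.041·0.75) = 0.9697;  e^(−rT) = e^(−0.075·0.75) = 0.9453
N(d₁) = N(-0.40) = 0.3446;  N(d₂) = N(-0.61) = 0.2709
C = 360·0.9697·0.3446 − 410·0.9453·0.2709 = 120.2971 − 104.9935 = 15.3036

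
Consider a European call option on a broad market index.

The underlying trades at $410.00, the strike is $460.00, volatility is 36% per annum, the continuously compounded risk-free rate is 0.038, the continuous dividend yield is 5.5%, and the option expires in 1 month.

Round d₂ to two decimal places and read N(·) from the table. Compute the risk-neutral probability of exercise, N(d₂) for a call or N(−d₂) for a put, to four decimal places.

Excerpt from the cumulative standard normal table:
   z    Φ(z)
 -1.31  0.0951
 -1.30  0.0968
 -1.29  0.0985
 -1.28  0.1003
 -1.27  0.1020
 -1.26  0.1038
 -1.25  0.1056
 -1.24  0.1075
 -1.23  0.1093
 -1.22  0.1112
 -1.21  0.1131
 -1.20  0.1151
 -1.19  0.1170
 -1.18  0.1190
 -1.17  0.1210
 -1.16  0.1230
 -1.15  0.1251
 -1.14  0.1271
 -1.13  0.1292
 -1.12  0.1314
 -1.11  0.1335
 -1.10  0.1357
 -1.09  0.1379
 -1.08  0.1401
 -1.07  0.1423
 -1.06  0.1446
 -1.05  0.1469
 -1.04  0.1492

σ√T = 0.36 × 0.2887 = 0.1039
ln(S/K) + (r − q + σ²/2)T = ln(410/460) + (0.038 − 0.055 + 0.36²/2)·0.08333 = -0.1151 + 0.0040 = -0.1111
d₁ = -0.1111 / 0.1039 = -1.0689 ≈ -1.07
d₂ = d₁ − σ√T = -1.0689 − 0.1039 = -1.1728 ≈ -1.17
Pr(exercise) under Q = N(d₂) = 0.1210

0.1210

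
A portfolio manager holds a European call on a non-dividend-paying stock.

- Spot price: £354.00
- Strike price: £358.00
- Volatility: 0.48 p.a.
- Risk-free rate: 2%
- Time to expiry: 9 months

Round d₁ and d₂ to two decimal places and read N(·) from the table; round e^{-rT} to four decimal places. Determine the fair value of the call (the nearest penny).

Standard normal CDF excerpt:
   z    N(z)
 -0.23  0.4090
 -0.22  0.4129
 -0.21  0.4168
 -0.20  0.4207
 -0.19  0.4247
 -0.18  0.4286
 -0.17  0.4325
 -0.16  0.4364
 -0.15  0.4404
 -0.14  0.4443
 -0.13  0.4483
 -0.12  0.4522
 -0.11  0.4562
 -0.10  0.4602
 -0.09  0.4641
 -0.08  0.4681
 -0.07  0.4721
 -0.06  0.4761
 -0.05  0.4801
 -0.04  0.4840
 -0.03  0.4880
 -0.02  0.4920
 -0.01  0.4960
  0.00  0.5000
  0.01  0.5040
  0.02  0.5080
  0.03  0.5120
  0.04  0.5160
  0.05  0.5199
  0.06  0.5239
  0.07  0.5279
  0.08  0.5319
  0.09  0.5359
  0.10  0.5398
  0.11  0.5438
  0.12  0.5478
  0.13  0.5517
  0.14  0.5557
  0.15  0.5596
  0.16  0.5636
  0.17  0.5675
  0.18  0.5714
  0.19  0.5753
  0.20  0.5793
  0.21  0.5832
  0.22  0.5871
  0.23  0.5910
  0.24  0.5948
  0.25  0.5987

σ√T = 0.48·√0.75 = 0.4157
ln(S/K) + (r + σ²/2)T = ln(354/358) + (0.02 + 0.48²/2)·0.75 = -0.0112 + 0.1014 = 0.0902
d₁ = 0.0902 / 0.4157 = 0.2169 ⇒ 0.22
d₂ = d₁ − σ√T = 0.2169 − 0.4157 = -0.1988 ⇒ -0.20
exp(−rT) = exp(−0.02·0.75) = 0.9851
N(d₁) = N(0.22) = 0.5871;  N(d₂) = N(-0.20) = 0.4207
C = 354·0.5871 − 358·0.9851·0.4207 = 207.8334 − 148.3665 = 59.4669

£59.47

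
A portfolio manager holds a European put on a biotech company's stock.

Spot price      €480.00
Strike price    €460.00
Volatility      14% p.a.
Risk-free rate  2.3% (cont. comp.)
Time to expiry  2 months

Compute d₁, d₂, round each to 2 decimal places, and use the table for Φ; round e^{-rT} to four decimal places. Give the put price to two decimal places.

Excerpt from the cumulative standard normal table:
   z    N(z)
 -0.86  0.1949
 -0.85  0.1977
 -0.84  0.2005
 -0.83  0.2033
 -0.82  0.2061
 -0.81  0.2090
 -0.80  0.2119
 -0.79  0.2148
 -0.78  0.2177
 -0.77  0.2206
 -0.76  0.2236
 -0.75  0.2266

€3.52

σ√T = 0.14 × 0.4082 = 0.0572
d₁ = [ln(480/460) + (0.023 + ½·0.14²)·0.1667] / (σ√T) = (0.0426 + 0.0055) / 0.0572 = 0.8403 ≈ 0.84
d₂ = 0.8403 − 0.0572 = 0.7831 ≈ 0.78
e^(−rT) = e^(−0.023·0.1667) = 0.9962
N(−d₂) = N(-0.78) = 0.2177;  N(−d₁) = N(-0.84) = 0.2005
P = 460·0.9962·0.2177 − 480·0.2005 = 99.7615 − 96.2400 = 3.5215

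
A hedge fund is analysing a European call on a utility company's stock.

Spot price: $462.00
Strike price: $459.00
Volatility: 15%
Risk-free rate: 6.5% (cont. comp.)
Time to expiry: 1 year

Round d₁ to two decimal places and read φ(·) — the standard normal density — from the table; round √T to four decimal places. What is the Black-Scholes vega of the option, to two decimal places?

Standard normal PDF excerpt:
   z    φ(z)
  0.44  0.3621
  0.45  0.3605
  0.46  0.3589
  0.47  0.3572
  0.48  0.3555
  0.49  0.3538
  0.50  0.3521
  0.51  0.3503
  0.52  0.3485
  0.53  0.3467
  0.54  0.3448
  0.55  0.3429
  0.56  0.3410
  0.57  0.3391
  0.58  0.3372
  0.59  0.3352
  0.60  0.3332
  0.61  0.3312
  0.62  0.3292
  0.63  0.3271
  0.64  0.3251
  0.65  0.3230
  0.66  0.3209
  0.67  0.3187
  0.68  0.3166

158.42

σ√T = 0.15·√1 = 0.1500
ln(S/K) + (r + σ²/2)T = ln(462/459) + (0.065 + 0.15²/2)·1 = 0.0065 + 0.0762 = 0.0828
d₁ = 0.0828 / 0.1500 = 0.5518 ⇒ 0.55
√T = √1 = 1.0000
φ(d₁) = φ(0.55) = 0.3429
vega = S·φ(d₁)·√T = 462·0.3429·1.0000 = 158.4198
(Vega is the same for a European call and put with the same parameters.)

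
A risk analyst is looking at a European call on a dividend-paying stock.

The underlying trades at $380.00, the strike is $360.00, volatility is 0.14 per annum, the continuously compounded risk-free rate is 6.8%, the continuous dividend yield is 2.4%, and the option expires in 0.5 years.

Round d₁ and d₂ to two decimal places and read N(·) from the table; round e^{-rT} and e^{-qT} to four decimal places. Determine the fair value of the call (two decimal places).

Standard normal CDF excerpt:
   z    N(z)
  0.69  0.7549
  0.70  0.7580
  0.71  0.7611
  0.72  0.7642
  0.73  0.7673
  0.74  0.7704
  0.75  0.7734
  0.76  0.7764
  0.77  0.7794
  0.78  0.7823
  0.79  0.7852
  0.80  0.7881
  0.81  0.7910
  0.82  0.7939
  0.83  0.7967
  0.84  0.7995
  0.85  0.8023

$32.17

σ√T = 0.14 × 0.7071 = 0.0990
d₁ = [ln(380/360) + (0.068 − 0.024 + 0.14²/2)·0.5] / 0.0990 = [0.0541 + 0.0269] / 0.0990 = 0.8179 ⇒ 0.82
d₂ = d₁ − σ√T = 0.8179 − 0.0990 = 0.7189 ⇒ 0.72
exp(−qT) = exp(−0.024·0.5) = 0.9881;  exp(−rT) = exp(−0.068·0.5) = 0.9666
C = 380·0.9881·N(0.82) − 360·0.9666·N(0.72) = 380·0.9881·0.7939 − 360·0.9666·0.7642 = 298.0920 − 265.9233 = 32.1687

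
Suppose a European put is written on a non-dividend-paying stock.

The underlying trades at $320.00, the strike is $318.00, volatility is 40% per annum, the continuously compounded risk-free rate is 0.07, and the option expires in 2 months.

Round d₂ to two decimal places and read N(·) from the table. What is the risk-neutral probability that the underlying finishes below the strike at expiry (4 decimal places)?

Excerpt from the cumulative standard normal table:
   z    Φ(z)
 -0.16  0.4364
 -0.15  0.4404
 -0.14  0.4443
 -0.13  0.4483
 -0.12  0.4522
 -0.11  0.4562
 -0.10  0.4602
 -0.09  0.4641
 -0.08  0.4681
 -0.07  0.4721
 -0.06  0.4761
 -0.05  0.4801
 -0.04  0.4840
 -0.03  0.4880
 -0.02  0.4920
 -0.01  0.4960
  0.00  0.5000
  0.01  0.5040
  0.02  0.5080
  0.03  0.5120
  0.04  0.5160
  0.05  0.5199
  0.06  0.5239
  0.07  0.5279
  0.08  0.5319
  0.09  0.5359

0.4880

σ√T = 0.4·√0.1667 = 0.1633
d₁ = [ln(320/318) + (0.07 + 0.4²/2)·0.1667] / 0.1633 = [0.0063 + 0.0250] / 0.1633 = 0.1915 which rounds to 0.19
d₂ = d₁ − σ√T = 0.1915 − 0.1633 = 0.0282 which rounds to 0.03
Risk-neutral Pr[S_T < K] = N(−d₂) = N(-0.03) = 0.4880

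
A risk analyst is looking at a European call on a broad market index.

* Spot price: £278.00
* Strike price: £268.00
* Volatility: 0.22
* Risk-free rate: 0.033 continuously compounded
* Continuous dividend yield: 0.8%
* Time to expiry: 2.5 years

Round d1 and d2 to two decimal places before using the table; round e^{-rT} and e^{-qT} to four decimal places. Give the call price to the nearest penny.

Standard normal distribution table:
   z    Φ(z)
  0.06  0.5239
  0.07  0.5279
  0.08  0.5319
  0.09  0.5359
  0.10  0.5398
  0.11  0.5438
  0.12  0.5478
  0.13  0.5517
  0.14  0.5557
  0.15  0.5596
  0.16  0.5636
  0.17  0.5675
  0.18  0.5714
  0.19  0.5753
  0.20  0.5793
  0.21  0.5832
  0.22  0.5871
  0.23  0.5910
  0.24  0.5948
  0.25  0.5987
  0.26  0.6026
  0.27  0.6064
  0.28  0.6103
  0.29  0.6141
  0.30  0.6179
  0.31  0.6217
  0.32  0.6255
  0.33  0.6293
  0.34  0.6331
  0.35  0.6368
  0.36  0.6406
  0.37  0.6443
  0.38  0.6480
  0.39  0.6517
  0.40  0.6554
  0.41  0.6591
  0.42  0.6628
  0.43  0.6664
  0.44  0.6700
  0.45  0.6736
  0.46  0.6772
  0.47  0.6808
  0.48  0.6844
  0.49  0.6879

σ√T = 0.22·√2.5 = 0.3479
d₁ = [ln(278/268) + (0.033 − 0.008 + 0.22²/2)·2.5] / 0.3479 = [0.0366 + 0.1230] / 0.3479 = 0.4589 → 0.46
d₂ = d₁ − σ√T = 0.4589 − 0.3479 = 0.1111 → 0.11
e^(−qT) = e^(−0.008·2.5) = 0.9802;  e^(−rT) = e^(−0.033·2.5) = 0.9208
C = 278·0.9802·N(0.46) − 268·0.9208·N(0.11) = 278·0.9802·0.6772 − 268·0.9208·0.5438 = 184.5340 − 134.1959 = 50.3381

£50.34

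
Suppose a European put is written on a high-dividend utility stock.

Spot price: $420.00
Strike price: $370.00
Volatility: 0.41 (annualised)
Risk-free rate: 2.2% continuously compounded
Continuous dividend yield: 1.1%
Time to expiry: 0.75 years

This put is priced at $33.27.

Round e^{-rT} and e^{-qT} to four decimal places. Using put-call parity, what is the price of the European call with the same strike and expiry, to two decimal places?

$85.89

exp(−qT) = exp(−0.011·0.75) = 0.9918;  exp(−rT) = exp(−0.022·0.75) = 0.9836
Put-call parity: C − P = S·e^(−qT) − K·e^(−rT) = 420·0.9918 − 370·0.9836 = 416.5560 − 363.9320 = 52.6240
C = P + (C − P) = 33.27 + (52.6240) = 85.8940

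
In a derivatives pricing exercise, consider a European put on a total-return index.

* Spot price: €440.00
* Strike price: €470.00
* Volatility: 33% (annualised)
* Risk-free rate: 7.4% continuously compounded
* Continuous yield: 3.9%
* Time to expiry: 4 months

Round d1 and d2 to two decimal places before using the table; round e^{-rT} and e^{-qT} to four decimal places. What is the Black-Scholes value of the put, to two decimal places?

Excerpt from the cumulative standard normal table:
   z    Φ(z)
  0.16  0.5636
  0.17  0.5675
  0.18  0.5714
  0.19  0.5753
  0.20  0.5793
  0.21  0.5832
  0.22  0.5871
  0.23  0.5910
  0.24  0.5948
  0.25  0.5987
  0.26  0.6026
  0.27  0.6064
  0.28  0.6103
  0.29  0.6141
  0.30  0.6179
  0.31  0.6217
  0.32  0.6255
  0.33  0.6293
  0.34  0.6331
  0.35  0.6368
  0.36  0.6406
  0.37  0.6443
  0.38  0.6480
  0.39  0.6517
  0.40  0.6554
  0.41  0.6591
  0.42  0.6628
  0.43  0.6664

σ√T = 0.33·√0.3333 = 0.1905
ln(S/K) + (r − q + σ²/2)T = ln(440/470) + (0.074 − 0.039 + 0.33²/2)·0.3333 = -0.0660 + 0.0298 = -0.0361
d₁ = -0.0361 / 0.1905 = -0.1897 → -0.19
d₂ = d₁ − σ√T = -0.1897 − 0.1905 = -0.3802 → -0.38
e^(−qT) = e^(−0.039·0.3333) = 0.9871;  e^(−rT) = e^(−0.074·0.3333) = 0.9756
N(−d₂) = N(0.38) = 0.6480;  N(−d₁) = N(0.19) = 0.5753
P = 470·0.9756·0.6480 − 440·0.9871·0.5753 = 297.1287 − 249.8666 = 47.2621

€47.26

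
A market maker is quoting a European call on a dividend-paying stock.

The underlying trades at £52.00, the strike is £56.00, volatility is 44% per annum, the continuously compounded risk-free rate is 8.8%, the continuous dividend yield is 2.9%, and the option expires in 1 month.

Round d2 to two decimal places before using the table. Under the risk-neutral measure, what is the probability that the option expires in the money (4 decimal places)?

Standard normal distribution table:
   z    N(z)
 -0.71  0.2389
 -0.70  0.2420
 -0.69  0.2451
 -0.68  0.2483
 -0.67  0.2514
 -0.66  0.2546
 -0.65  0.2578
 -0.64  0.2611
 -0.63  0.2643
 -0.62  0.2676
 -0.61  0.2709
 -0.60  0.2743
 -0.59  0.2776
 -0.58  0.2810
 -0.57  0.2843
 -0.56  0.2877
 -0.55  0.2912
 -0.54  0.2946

0.2709

σ√T = 0.44 × 0.2887 = 0.1270
d₁ = [ln(52/56) + (0.088 − 0.029 + 0.44²/2)·0.08333] / 0.1270 = [-0.0741 + 0.0130] / 0.1270 = -0.4812 ≈ -0.48
d₂ = d₁ − σ√T = -0.4812 − 0.1270 = -0.6082 ≈ -0.61
Risk-neutral Pr[S_T > K] = N(d₂) = N(-0.61) = 0.2709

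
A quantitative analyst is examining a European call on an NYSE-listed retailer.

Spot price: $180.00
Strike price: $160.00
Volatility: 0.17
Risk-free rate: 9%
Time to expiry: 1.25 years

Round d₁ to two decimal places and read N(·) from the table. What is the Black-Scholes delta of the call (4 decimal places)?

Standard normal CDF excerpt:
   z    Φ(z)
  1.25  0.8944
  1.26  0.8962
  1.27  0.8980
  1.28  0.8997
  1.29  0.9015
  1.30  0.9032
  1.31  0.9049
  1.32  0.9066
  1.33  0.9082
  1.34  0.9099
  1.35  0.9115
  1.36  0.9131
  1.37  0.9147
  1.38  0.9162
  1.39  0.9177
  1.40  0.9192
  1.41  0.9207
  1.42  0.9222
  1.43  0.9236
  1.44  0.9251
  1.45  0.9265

σ√T = 0.17·√1.25 = 0.1901
ln(S/K) + (r + σ²/2)T = ln(180/160) + (0.09 + 0.17²/2)·1.25 = 0.1178 + 0.1306 = 0.2483
d₁ = 0.2483 / 0.1901 = 1.3066 ≈ 1.31
N(d₁) = N(1.31) = 0.9049
Δ_call = N(d₁) = 0.9049

0.9049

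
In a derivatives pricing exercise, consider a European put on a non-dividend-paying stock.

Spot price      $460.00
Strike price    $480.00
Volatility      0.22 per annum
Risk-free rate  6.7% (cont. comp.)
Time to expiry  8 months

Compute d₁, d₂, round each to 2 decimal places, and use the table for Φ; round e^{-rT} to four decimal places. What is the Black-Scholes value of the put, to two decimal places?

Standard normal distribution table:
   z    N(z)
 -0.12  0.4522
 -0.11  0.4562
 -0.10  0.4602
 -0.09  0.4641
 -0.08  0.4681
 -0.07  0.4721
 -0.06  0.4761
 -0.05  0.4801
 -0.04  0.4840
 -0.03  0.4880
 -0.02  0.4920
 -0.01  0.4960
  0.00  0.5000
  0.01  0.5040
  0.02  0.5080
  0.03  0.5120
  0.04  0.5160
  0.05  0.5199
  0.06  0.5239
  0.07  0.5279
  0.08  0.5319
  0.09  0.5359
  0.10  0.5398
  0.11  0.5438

T = 0.6667;  σ√T = 0.1796
d₁ = [ln(460/480) + (0.067 + 0.22²/2)·0.6667] / 0.1796 = [-0.0426 + 0.0608] / 0.1796 = 0.1015 ≈ 0.10
d₂ = d₁ − σ√T = 0.1015 − 0.1796 = -0.0781 ≈ -0.08
exp(−rT) = exp(−0.067·0.6667) = 0.9563
N(−d₂) = N(0.08) = 0.5319;  N(−d₁) = N(-0.10) = 0.4602
P = 480·0.9563·0.5319 − 460·0.4602 = 244.1549 − 211.6920 = 32.4629

$32.46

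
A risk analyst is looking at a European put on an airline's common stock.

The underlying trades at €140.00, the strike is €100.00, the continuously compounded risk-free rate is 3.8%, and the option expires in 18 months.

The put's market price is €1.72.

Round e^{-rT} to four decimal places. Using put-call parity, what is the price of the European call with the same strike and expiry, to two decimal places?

€47.26

exp(−rT) = exp(−0.038·1.5) = 0.9446
Put-call parity: C − P = S − K·e^(−rT) = 140 − 100·0.9446 = 140 − 94.4600 = 45.5400
C = P + (C − P) = 1.72 + (45.5400) = 47.2600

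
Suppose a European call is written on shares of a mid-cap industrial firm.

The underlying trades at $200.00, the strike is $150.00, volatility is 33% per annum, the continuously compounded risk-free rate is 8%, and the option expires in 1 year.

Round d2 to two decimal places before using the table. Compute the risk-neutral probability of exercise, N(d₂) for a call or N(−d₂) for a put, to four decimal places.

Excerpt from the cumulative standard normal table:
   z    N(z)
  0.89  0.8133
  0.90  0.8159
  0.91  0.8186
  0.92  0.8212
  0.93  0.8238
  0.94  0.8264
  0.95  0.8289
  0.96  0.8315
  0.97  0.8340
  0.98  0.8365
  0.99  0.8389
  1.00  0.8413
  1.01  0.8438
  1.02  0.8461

0.8289

σ√T = 0.33 × 1.0000 = 0.3300
d₁ = [ln(200/150) + (0.08 + 0.33²/2)·1] / 0.3300 = [0.2877 + 0.1345] / 0.3300 = 1.2792 ⇒ 1.28
d₂ = d₁ − σ√T = 1.2792 − 0.3300 = 0.9492 ⇒ 0.95
Risk-neutral Pr[S_T > K] = N(d₂) = N(0.95) = 0.8289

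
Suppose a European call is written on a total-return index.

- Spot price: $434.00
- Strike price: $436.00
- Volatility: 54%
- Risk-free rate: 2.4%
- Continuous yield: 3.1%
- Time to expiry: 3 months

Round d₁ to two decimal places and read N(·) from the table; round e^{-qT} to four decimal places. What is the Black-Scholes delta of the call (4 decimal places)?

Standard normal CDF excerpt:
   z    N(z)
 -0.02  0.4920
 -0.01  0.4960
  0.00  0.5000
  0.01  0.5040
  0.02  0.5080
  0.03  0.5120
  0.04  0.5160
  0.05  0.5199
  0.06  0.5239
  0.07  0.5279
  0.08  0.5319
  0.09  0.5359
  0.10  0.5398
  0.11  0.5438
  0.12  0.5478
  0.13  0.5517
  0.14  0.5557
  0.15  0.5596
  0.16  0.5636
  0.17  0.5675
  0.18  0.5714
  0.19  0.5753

0.5396

T = 0.25;  σ√T = 0.2700
d₁ = [ln(434/436) + (0.024 − 0.031 + 0.54²/2)·0.25] / 0.2700 = [-0.0046 + 0.0347] / 0.2700 = 0.1115 which rounds to 0.11
N(d₁) = N(0.11) = 0.5438
Δ_call = e^(−qT)·N(d₁) = 0.9923·0.5438 = 0.5396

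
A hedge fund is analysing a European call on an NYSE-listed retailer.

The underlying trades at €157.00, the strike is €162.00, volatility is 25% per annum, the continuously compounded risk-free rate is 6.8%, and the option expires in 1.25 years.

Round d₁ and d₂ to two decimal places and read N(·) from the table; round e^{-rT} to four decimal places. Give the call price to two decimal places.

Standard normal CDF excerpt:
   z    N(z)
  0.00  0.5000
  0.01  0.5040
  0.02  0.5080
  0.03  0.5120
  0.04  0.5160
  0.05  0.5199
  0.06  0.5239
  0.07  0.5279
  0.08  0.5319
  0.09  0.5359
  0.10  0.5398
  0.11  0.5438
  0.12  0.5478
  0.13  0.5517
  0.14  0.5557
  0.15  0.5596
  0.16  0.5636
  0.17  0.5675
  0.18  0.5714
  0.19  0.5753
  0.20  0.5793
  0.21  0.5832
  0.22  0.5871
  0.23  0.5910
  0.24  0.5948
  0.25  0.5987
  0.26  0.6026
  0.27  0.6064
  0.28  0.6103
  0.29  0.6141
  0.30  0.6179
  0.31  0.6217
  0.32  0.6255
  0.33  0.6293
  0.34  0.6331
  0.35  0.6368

σ√T = 0.25 × 1.1180 = 0.2795
d₁ = [ln(157/162) + (0.068 + 0.25²/2)·1.25] / 0.2795 = [-0.0314 + 0.1241] / 0.2795 = 0.3317 → 0.33
d₂ = d₁ − σ√T = 0.3317 − 0.2795 = 0.0522 → 0.05
e^(−rT) = e^(−0.068·1.25) = 0.9185
N(d₁) = N(0.33) = 0.6293;  N(d₂) = N(0.05) = 0.5199
C = 157·0.6293 − 162·0.9185·0.5199 = 98.8001 − 77.3596 = 21.4405

€21.44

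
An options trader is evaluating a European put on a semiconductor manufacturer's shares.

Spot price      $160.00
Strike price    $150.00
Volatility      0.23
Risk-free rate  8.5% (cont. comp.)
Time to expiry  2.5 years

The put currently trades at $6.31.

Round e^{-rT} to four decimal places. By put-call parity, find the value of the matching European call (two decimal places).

e^(−rT) = e^(−0.085·2.5) = 0.8086
Put-call parity: C − P = S − K·e^(−rT) = 160 − 150·0.8086 = 160 − 121.2900 = 38.7100
C = P + (C − P) = 6.31 + (38.7100) = 45.0200

$45.02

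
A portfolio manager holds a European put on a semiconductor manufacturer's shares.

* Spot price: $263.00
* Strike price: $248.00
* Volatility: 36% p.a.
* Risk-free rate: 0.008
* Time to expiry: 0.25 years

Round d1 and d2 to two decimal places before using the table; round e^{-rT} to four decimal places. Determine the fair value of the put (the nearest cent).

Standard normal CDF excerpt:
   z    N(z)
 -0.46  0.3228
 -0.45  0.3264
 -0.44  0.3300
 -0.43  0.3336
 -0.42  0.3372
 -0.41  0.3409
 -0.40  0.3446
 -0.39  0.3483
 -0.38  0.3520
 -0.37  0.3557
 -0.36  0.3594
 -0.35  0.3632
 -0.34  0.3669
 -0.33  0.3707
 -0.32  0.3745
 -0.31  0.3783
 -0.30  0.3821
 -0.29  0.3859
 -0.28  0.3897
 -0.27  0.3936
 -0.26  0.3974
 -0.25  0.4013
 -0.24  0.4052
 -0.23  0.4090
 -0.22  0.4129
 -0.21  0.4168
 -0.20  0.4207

$11.59

σ√T = 0.36·√0.25 = 0.1800
d₁ = [ln(263/248) + (0.008 + 0.36²/2)·0.25] / 0.1800 = [0.0587 + 0.0182] / 0.1800 = 0.4274 ⇒ 0.43
d₂ = d₁ − σ√T = 0.4274 − 0.1800 = 0.2474 ⇒ 0.25
exp(−rT) = exp(−0.008·0.25) = 0.9980
P = 248·0.9980·N(-0.25) − 263·N(-0.43) = 248·0.9980·0.4013 − 263·0.3336 = 99.3234 − 87.7368 = 11.5866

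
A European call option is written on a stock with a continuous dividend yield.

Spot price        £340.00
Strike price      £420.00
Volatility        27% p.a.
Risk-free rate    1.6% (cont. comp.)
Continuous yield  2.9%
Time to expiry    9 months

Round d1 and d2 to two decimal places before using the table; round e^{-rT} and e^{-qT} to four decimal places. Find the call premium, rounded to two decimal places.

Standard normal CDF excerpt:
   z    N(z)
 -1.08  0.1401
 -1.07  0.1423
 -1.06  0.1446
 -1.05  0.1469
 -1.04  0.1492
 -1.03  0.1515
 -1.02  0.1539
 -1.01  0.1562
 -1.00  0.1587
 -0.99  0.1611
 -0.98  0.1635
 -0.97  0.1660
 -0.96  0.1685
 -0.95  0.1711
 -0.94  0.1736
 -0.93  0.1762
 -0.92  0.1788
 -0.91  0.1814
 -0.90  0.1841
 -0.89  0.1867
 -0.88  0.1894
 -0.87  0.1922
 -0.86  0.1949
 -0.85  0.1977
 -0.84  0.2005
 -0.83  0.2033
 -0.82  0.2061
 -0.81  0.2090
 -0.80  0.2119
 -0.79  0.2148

£7.63

σ√T = 0.27 × 0.8660 = 0.2338
d₁ = [ln(340/420) + (0.016 − 0.029 + 0.27²/2)·0.75] / 0.2338 = [-0.2113 + 0.0176] / 0.2338 = -0.8285 ≈ -0.83
d₂ = d₁ − σ√T = -0.8285 − 0.2338 = -1.0623 ≈ -1.06
e^(−qT) = e^(−0.029·0.75) = 0.9785;  e^(−rT) = e^(−0.016·0.75) = 0.9881
C = 340·0.9785·N(-0.83) − 420·0.9881·N(-1.06) = 340·0.9785·0.2033 − 420·0.9881·0.1446 = 67.6359 − 60.0093 = 7.6266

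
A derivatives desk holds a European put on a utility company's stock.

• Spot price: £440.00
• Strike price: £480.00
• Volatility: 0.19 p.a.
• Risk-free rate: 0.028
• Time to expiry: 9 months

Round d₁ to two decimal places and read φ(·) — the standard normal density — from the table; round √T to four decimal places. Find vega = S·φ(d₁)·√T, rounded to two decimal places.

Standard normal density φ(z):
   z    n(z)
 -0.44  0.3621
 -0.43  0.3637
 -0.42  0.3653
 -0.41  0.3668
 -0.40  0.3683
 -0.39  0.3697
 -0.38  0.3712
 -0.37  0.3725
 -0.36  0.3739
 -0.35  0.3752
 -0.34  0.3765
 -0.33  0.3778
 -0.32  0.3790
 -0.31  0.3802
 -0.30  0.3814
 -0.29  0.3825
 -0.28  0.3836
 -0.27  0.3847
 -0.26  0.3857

144.41

σ√T = 0.19 × 0.8660 = 0.1645
d₁ = [ln(440/480) + (0.028 + 0.19²/2)·0.75] / 0.1645 = [-0.0870 + 0.0345] / 0.1645 = -0.3189 → -0.32
√T = √0.75 = 0.8660
φ(d₁) = φ(-0.32) = 0.3790
vega = S·φ(d₁)·√T = 440·0.3790·0.8660 = 144.4142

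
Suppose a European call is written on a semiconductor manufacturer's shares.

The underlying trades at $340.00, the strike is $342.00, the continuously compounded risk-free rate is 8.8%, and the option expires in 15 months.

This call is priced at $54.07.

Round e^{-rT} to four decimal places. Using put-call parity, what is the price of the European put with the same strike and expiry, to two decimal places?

$20.43

exp(−rT) = exp(−0.088·1.25) = 0.8958
Put-call parity: C − P = S − K·e^(−rT) = 340 − 342·0.8958 = 340 − 306.3636 = 33.6364
P = C − (C − P) = 54.07 − (33.6364) = 20.4336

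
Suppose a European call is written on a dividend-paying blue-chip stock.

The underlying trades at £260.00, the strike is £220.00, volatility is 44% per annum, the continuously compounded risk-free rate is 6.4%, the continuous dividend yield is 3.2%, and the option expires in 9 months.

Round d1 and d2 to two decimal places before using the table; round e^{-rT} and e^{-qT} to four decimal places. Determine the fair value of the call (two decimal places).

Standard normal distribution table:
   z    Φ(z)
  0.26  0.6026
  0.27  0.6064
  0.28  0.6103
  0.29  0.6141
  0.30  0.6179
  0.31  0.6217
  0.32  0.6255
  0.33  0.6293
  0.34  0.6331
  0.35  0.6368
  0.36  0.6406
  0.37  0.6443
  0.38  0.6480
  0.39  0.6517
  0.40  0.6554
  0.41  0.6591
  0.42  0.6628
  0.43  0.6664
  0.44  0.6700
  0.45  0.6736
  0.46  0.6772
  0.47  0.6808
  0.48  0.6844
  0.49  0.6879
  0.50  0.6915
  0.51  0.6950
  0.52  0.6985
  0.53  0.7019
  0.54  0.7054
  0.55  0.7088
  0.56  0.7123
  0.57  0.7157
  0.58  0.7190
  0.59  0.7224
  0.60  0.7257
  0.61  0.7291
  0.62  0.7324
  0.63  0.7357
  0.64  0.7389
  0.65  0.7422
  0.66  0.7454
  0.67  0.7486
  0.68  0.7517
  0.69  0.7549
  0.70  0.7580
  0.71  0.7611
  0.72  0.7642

σ√T = 0.44 × 0.8660 = 0.3811
d₁ = [ln(260/220) + (0.064 − 0.032 + 0.44²/2)·0.75] / 0.3811 = [0.1671 + 0.0966] / 0.3811 = 0.6919 ⇒ 0.69
d₂ = d₁ − σ√T = 0.6919 − 0.3811 = 0.3109 ⇒ 0.31
e^(−qT) = e^(−0.032·0.75) = 0.9763;  e^(−rT) = e^(−0.064·0.75) = 0.9531
N(d₁) = N(0.69) = 0.7549;  N(d₂) = N(0.31) = 0.6217
C = 260·0.9763·0.7549 − 220·0.9531·0.6217 = 191.6223 − 130.3593 = 61.2630

£61.26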